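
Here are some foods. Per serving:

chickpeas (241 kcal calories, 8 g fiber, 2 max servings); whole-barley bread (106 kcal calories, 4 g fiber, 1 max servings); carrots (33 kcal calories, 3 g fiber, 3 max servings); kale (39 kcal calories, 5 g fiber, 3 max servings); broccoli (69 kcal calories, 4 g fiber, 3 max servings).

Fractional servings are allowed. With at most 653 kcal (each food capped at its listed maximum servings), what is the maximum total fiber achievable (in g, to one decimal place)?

44.1 g

Fiber per kcal: kale 0.1282, carrots 0.09091, broccoli 0.05797, whole-barley bread 0.03774, chickpeas 0.0332.
Take 3 servings of kale: uses 117 kcal, +15.0 g fiber (running total 15.0 g).
Take 3 servings of carrots: uses 99 kcal, +9.0 g fiber (running total 24.0 g).
Take 3 servings of broccoli: uses 207 kcal, +12.0 g fiber (running total 36.0 g).
Take 1 serving of whole-barley bread: uses 106 kcal, +4.0 g fiber (running total 40.0 g).
Take 0.5145 servings of chickpeas: uses 124 kcal, +4.1 g fiber (running total 44.1 g).
Greedy by best ratio exhausts the calories allowance optimally: 44.1 g.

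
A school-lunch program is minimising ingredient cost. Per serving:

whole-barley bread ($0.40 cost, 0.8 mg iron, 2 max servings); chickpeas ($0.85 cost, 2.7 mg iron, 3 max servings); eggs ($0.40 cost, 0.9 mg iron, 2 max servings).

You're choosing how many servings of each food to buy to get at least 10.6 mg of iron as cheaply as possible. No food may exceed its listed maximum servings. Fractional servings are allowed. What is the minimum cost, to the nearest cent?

Cost per mg of iron: chickpeas $0.3148, eggs $0.4444, whole-barley bread $0.5000.
Take 3 servings of chickpeas: +8.1 mg iron for $2.55 (total $2.55, still need 2.5 mg).
Take 2 servings of eggs: +1.8 mg iron for $0.80 (total $3.35, still need 0.7 mg).
Take 0.875 servings of whole-barley bread: +0.7 mg iron for $0.35 (total $3.70, still need 0.0 mg).
Filling from the cheapest source first is optimal under one linear minimum: $3.70.

$3.70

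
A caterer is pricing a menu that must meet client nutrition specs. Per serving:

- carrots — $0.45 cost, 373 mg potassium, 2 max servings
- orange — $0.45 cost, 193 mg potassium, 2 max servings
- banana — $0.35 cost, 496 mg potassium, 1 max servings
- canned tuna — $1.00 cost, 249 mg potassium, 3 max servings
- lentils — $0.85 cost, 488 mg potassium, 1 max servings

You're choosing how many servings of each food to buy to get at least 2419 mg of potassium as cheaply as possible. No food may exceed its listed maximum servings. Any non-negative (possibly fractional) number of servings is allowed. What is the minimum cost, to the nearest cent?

$4.22

Cost per mg of potassium: banana $0.0007, carrots $0.0012, lentils $0.0017, orange $0.0023, canned tuna $0.0040.
Take 1 serving of banana: +496.0 mg potassium for $0.35 (total $0.35, still need 1923.0 mg).
Take 2 servings of carrots: +746.0 mg potassium for $0.90 (total $1.25, still need 1177.0 mg).
Take 1 serving of lentils: +488.0 mg potassium for $0.85 (total $2.10, still need 689.0 mg).
Take 2 servings of orange: +386.0 mg potassium for $0.90 (total $3.00, still need 303.0 mg).
Take 1.217 servings of canned tuna: +303.0 mg potassium for $1.22 (total $4.22, still need 0.0 mg).
Filling from the cheapest source first is optimal under one linear minimum: $4.22.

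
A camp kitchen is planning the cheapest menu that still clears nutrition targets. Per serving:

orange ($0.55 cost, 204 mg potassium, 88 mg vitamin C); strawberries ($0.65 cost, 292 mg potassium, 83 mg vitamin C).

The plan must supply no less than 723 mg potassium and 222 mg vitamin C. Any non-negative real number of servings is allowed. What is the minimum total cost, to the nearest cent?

$1.66

Check every corner: each single food scaled to meet both minima, and each pair solved so both constraints bind.
orange only: max(723/204, 222/88) = 3.544 servings → $1.95.
strawberries only: max(723/292, 222/83) = 2.675 servings → $1.74.
orange + strawberries with both tight: 0.5494 servings and 2.092 servings → $1.66.
Cheapest feasible corner: $1.66.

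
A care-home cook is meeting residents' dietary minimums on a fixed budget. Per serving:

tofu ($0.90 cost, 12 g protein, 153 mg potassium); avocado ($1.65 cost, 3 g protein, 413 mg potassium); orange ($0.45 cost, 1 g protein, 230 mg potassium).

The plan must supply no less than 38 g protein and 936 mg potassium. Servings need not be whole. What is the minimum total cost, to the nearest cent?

$3.63

tofu only: max(38/12, 936/153) = 6.118 servings → $5.51.
avocado only: max(38/3, 936/413) = 12.67 servings → $20.90.
orange only: max(38/1, 936/230) = 38 servings → $17.10.
tofu + avocado with both tight: 2.865 servings and 1.205 servings → $4.57.
tofu + orange with both tight: 2.993 servings and 2.078 servings → $3.63.
avocado + orange: the both-tight solution has a negative serving — not a feasible corner.
Cheapest feasible corner: $3.63.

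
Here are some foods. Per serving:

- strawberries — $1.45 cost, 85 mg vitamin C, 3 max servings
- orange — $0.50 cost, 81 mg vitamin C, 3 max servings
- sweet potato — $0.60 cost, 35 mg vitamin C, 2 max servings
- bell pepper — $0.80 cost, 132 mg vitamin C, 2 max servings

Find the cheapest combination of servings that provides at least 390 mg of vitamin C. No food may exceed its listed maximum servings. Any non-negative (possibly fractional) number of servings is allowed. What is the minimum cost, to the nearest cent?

Cost per mg of vitamin C: bell pepper $0.0061, orange $0.0062, strawberries $0.0171, sweet potato $0.0171.
Take 2 servings of bell pepper: +264.0 mg vitamin C for $1.60 (total $1.60, still need 126.0 mg).
Take 1.556 servings of orange: +126.0 mg vitamin C for $0.78 (total $2.38, still need 0.0 mg).
Filling from the cheapest source first is optimal under one linear minimum: $2.38.

$2.38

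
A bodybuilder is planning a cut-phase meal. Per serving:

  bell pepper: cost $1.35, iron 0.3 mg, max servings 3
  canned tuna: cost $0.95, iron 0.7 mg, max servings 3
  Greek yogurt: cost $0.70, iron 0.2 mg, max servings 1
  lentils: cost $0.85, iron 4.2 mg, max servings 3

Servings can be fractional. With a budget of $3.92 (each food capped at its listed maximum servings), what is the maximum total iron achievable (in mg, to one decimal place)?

13.6 mg

Iron per dollar: lentils 4.941, canned tuna 0.7368, Greek yogurt 0.2857, bell pepper 0.2222.
Take 3 servings of lentils: spends $2.55, +12.6 mg iron (running total 12.6 mg).
Take 1.442 servings of canned tuna: spends $1.37, +1.0 mg iron (running total 13.6 mg).
Filling greedily by iron-per-dollar is optimal for one linear limit, giving 13.6 mg.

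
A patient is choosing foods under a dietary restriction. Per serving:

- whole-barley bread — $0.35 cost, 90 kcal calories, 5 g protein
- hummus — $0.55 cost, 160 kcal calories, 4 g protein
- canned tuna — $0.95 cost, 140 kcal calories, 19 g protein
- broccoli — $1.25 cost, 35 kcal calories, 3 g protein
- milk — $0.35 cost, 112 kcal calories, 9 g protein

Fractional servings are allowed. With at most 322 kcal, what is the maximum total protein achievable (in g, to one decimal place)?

43.7 g

Protein per kcal: canned tuna 0.1357, broccoli 0.08571, milk 0.08036, whole-barley bread 0.05556, hummus 0.025.
With no serving limits, spend the whole calories allowance on canned tuna: 322 kcal / 140 kcal × 19 g = 43.7 g.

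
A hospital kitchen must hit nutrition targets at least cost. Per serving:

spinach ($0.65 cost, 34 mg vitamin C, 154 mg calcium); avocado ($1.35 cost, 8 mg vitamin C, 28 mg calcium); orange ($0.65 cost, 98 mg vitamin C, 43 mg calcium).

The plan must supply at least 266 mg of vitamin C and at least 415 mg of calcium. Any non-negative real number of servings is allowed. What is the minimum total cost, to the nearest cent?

$2.67

With two linear requirements the optimum uses one or two foods; enumerate the corners.
spinach only: max(266/34, 415/154) = 7.824 servings → $5.09.
avocado only: max(266/8, 415/28) = 33.25 servings → $44.89.
orange only: max(266/98, 415/43) = 9.651 servings → $6.27.
spinach + avocado: intersection lies outside the first quadrant.
spinach + orange with both tight: 2.145 servings and 1.97 servings → $2.67.
avocado + orange with both tight: 12.18 servings and 1.72 servings → $17.56.
The minimum over all feasible corners is $2.67.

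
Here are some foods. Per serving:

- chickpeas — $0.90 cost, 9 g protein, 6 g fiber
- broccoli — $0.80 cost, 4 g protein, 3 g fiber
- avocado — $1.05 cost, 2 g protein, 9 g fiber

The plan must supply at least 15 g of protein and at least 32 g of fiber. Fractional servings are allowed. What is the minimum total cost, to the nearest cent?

With two linear requirements the optimum uses one or two foods; enumerate the corners.
chickpeas only: max(15/9, 32/6) = 5.333 servings → $4.80.
broccoli only: max(15/4, 32/3) = 10.67 servings → $8.53.
avocado only: max(15/2, 32/9) = 7.5 servings → $7.88.
chickpeas + broccoli with both targets exact would need a negative amount; discard.
chickpeas + avocado with both tight: 1.029 servings and 2.87 servings → $3.94.
broccoli + avocado with both tight: 2.367 servings and 2.767 servings → $4.80.
The minimum over all feasible corners is $3.94.

$3.94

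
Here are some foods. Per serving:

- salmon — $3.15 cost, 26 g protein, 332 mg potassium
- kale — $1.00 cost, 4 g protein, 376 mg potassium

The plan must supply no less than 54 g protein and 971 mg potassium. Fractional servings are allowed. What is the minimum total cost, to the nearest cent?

salmon only: max(54/26, 971/332) = 2.925 servings → $9.21.
kale only: max(54/4, 971/376) = 13.5 servings → $13.50.
salmon + kale with both tight: 1.944 servings and 0.8662 servings → $6.99.
Cheapest feasible corner: $6.99.

$6.99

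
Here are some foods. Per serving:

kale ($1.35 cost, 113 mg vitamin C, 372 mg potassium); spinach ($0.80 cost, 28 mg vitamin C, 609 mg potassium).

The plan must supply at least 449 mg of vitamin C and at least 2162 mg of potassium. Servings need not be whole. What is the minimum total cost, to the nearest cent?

kale only: max(449/113, 2162/372) = 5.812 servings → $7.85.
spinach only: max(449/28, 2162/609) = 16.04 servings → $12.83.
kale + spinach with both tight: 3.646 servings and 1.323 servings → $5.98.
So the least-cost plan costs $5.98.

$5.98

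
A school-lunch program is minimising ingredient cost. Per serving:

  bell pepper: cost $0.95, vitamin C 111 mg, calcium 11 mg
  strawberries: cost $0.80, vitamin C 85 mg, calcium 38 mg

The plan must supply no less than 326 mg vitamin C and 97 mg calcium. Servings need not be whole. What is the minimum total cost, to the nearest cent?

$2.95

The cheapest plan sits at a corner of the feasible region — with two constraints it uses at most two foods.
bell pepper only: max(326/111, 97/11) = 8.818 servings → $8.38.
strawberries only: max(326/85, 97/38) = 3.835 servings → $3.07.
bell pepper + strawberries with both tight: 1.262 servings and 2.187 servings → $2.95.
So the least-cost plan costs $2.95.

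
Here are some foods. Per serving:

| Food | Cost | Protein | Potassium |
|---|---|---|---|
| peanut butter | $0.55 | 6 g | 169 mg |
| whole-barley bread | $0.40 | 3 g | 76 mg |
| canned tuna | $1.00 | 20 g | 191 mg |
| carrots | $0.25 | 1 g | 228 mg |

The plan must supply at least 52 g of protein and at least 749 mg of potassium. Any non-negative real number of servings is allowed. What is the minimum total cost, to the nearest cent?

$2.83

Check every corner: each single food scaled to meet both minima, and each pair solved so both constraints bind.
peanut butter only: max(52/6, 749/169) = 8.667 servings → $4.77.
whole-barley bread only: max(52/3, 749/76) = 17.33 servings → $6.93.
canned tuna only: max(52/20, 749/191) = 3.921 servings → $3.92.
carrots only: max(52/1, 749/228) = 52 servings → $13.00.
peanut butter + whole-barley bread with both targets exact would need a negative amount; discard.
peanut butter + canned tuna with both tight: 2.26 servings and 1.922 servings → $3.16.
peanut butter + carrots with both targets exact would need a negative amount; discard.
whole-barley bread + canned tuna with both tight: 5.331 servings and 1.8 servings → $3.93.
whole-barley bread + carrots with both targets exact would need a negative amount; discard.
canned tuna + carrots with both tight: 2.542 servings and 1.155 servings → $2.83.
So the least-cost plan costs $2.83.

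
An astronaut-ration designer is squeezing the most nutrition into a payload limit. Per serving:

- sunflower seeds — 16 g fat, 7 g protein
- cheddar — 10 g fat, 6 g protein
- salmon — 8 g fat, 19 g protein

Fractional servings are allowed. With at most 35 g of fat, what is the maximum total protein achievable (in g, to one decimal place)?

83.1 g

Protein per g fat: salmon 2.375, cheddar 0.6, sunflower seeds 0.4375.
With no serving limits, spend the whole fat allowance on salmon: 35 g / 8 g × 19 g = 83.1 g.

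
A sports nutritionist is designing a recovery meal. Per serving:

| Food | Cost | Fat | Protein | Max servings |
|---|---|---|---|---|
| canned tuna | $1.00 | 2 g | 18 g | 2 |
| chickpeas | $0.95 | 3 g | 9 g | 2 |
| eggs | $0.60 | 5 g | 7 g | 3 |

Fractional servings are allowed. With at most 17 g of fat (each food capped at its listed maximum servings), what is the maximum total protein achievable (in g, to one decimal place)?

Protein per g fat: canned tuna 9, chickpeas 3, eggs 1.4.
Take 2 servings of canned tuna: uses 4 g fat, +36.0 g protein (running total 36.0 g).
Take 2 servings of chickpeas: uses 6 g fat, +18.0 g protein (running total 54.0 g).
Take 1.4 servings of eggs: uses 7 g fat, +9.8 g protein (running total 63.8 g).
Filling greedily by protein-per-g fat is optimal for one linear limit, giving 63.8 g.

63.8 g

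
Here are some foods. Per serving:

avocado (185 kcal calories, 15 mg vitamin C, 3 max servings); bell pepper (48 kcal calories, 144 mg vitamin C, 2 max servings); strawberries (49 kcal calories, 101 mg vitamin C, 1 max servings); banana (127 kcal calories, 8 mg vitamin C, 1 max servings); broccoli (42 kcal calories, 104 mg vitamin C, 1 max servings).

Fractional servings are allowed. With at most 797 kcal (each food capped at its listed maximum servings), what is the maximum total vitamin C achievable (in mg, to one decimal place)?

Vitamin C per kcal: bell pepper 3, broccoli 2.476, strawberries 2.061, avocado 0.08108, banana 0.06299.
Take 2 servings of bell pepper: uses 96 kcal, +288.0 mg vitamin C (running total 288.0 mg).
Take 1 serving of broccoli: uses 42 kcal, +104.0 mg vitamin C (running total 392.0 mg).
Take 1 serving of strawberries: uses 49 kcal, +101.0 mg vitamin C (running total 493.0 mg).
Take 3 servings of avocado: uses 555 kcal, +45.0 mg vitamin C (running total 538.0 mg).
Take 0.4331 servings of banana: uses 55 kcal, +3.5 mg vitamin C (running total 541.5 mg).
Greedy by best ratio exhausts the calories allowance optimally: 541.5 mg.

541.5 mg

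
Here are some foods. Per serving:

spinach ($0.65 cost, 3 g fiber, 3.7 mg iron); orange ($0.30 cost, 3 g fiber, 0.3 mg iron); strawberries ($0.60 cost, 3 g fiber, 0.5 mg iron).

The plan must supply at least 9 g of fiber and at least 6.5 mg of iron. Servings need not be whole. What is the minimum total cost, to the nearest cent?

Two binding constraints pin down two serving amounts, so the optimal mix uses at most two foods. The candidates are each food alone (scaled to the tighter of fiber/iron) and each pair with both constraints tight.
spinach only: max(9/3, 6.5/3.7) = 3 servings → $1.95.
orange only: max(9/3, 6.5/0.3) = 21.67 servings → $6.50.
strawberries only: max(9/3, 6.5/0.5) = 13 servings → $7.80.
spinach + orange with both tight: 1.647 servings and 1.353 servings → $1.48.
spinach + strawberries with both tight: 1.562 servings and 1.438 servings → $1.88.
orange + strawberries with both targets exact would need a negative amount; discard.
So the least-cost plan costs $1.48.

$1.48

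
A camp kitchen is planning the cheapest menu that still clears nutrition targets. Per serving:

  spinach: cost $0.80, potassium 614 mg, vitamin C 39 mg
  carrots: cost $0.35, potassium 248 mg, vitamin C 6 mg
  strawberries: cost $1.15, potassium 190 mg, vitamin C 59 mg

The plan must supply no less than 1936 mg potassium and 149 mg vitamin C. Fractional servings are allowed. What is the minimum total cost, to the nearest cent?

$3.02

This is a tiny linear program; its minimum lies at a vertex of the feasible set. List the vertices and price them.
spinach only: max(1936/614, 149/39) = 3.821 servings → $3.06.
carrots only: max(1936/248, 149/6) = 24.83 servings → $8.69.
strawberries only: max(1936/190, 149/59) = 10.19 servings → $11.72.
spinach + carrots: intersection lies outside the first quadrant.
spinach + strawberries with both tight: 2.981 servings and 0.5546 servings → $3.02.
carrots + strawberries with both tight: 6.368 servings and 1.878 servings → $4.39.
So the least-cost plan costs $3.02.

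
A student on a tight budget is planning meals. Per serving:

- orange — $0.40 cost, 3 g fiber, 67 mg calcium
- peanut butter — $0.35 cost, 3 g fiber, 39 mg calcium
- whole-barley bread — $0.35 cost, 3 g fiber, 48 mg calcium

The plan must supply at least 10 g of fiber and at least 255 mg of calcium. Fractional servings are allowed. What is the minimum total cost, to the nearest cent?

For a min-cost LP with two ≥-constraints, a basic feasible solution has at most two positive variables.
orange only: max(10/3, 255/67) = 3.806 servings → $1.52.
peanut butter only: max(10/3, 255/39) = 6.538 servings → $2.29.
whole-barley bread only: max(10/3, 255/48) = 5.312 servings → $1.86.
orange + peanut butter: the both-tight solution has a negative serving — not a feasible corner.
orange + whole-barley bread: intersection lies outside the first quadrant.
peanut butter + whole-barley bread with both targets exact would need a negative amount; discard.
So the least-cost plan costs $1.52.

$1.52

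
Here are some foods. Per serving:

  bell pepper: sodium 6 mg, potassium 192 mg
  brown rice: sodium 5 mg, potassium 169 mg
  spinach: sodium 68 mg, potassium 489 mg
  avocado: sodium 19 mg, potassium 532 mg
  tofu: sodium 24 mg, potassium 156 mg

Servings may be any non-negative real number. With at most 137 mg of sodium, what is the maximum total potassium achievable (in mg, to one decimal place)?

4630.6 mg

Potassium per mg sodium: brown rice 33.8, bell pepper 32, avocado 28, spinach 7.191, tofu 6.5.
With no serving limits, spend the whole sodium allowance on brown rice: 137 mg / 5 mg × 169 mg = 4630.6 mg.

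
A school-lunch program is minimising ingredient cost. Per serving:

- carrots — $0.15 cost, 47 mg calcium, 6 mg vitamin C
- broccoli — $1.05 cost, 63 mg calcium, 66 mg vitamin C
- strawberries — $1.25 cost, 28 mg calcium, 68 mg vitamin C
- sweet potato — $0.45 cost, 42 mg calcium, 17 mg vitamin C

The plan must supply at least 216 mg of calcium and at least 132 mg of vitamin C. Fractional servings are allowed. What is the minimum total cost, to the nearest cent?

$2.22

A basic optimal solution has at most two foods positive. Try each food alone and each pair with both targets met exactly.
carrots only: max(216/47, 132/6) = 22 servings → $3.30.
broccoli only: max(216/63, 132/66) = 3.429 servings → $3.60.
strawberries only: max(216/28, 132/68) = 7.714 servings → $9.64.
sweet potato only: max(216/42, 132/17) = 7.765 servings → $3.49.
carrots + broccoli with both tight: 2.181 servings and 1.802 servings → $2.22.
carrots + strawberries with both tight: 3.63 servings and 1.621 servings → $2.57.
carrots + sweet potato: intersection lies outside the first quadrant.
broccoli + strawberries with both targets exact would need a negative amount; discard.
broccoli + sweet potato with both tight: 1.101 servings and 3.492 servings → $2.73.
strawberries + sweet potato with both tight: 0.7866 servings and 4.618 servings → $3.06.
So the least-cost plan costs $2.22.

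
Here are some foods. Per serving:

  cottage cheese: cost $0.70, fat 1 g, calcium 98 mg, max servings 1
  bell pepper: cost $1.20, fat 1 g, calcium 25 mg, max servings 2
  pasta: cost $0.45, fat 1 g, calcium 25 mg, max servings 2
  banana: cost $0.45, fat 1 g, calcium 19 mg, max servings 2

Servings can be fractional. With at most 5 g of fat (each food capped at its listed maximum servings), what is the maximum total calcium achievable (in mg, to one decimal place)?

Calcium per g fat: cottage cheese 98, bell pepper 25, pasta 25, banana 19.
Take 1 serving of cottage cheese: uses 1 g fat, +98.0 mg calcium (running total 98.0 mg).
Take 2 servings of bell pepper: uses 2 g fat, +50.0 mg calcium (running total 148.0 mg).
Take 2 servings of pasta: uses 2 g fat, +50.0 mg calcium (running total 198.0 mg).
Filling greedily by calcium-per-g fat is optimal for one linear limit, giving 198.0 mg.

198.0 mg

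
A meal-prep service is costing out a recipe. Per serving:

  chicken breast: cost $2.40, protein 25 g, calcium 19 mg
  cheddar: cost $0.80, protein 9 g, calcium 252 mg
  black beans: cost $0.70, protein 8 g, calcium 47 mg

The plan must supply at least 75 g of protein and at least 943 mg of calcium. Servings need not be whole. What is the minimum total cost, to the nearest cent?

For a min-cost LP with two ≥-constraints, a basic feasible solution has at most two positive variables.
chicken breast only: max(75/25, 943/19) = 49.63 servings → $119.12.
cheddar only: max(75/9, 943/252) = 8.333 servings → $6.67.
black beans only: max(75/8, 943/47) = 20.06 servings → $14.04.
chicken breast + cheddar with both tight: 1.699 servings and 3.614 servings → $6.97.
chicken breast + black beans: intersection lies outside the first quadrant.
cheddar + black beans with both tight: 2.523 servings and 6.537 servings → $6.59.
So the least-cost plan costs $6.59.

$6.59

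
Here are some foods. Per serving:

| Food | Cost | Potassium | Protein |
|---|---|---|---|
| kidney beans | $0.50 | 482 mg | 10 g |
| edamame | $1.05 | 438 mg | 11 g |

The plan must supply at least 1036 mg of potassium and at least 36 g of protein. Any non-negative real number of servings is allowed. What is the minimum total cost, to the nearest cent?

Compare the cost at each extreme point of the feasible region.
kidney beans only: max(1036/482, 36/10) = 3.6 servings → $1.80.
edamame only: max(1036/438, 36/11) = 3.273 servings → $3.44.
kidney beans + edamame with both targets exact would need a negative amount; discard.
The minimum over all feasible corners is $1.80.

$1.80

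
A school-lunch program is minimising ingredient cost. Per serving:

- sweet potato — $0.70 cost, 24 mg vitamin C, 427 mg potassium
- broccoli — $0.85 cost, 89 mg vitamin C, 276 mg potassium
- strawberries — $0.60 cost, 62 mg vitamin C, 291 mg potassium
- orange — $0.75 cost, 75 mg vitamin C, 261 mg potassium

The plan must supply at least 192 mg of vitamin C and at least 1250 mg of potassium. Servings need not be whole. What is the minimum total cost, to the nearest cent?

$2.38

A basic optimal solution has at most two foods positive. Try each food alone and each pair with both targets met exactly.
sweet potato only: max(192/24, 1250/427) = 8 servings → $5.60.
broccoli only: max(192/89, 1250/276) = 4.529 servings → $3.85.
strawberries only: max(192/62, 1250/291) = 4.296 servings → $2.58.
orange only: max(192/75, 1250/261) = 4.789 servings → $3.59.
sweet potato + broccoli with both tight: 1.857 servings and 1.657 servings → $2.71.
sweet potato + strawberries with both tight: 1.11 servings and 2.667 servings → $2.38.
sweet potato + orange with both tight: 1.694 servings and 2.018 servings → $2.70.
broccoli + strawberries with both targets exact would need a negative amount; discard.
broccoli + orange with both targets exact would need a negative amount; discard.
strawberries + orange: intersection lies outside the first quadrant.
Cheapest feasible corner: $2.38.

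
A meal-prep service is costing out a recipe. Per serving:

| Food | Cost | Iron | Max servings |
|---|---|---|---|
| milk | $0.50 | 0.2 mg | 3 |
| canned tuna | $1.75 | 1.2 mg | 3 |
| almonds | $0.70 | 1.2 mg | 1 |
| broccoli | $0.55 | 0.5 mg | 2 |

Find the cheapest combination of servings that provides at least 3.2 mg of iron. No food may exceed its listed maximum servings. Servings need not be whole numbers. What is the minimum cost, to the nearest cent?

Cost per mg of iron: almonds $0.5833, broccoli $1.1000, canned tuna $1.4583, milk $2.5000.
Take 1 serving of almonds: +1.2 mg iron for $0.70 (total $0.70, still need 2.0 mg).
Take 2 servings of broccoli: +1.0 mg iron for $1.10 (total $1.80, still need 1.0 mg).
Take 0.8333 servings of canned tuna: +1.0 mg iron for $1.46 (total $3.26, still need 0.0 mg).
Filling from the cheapest source first is optimal under one linear minimum: $3.26.

$3.26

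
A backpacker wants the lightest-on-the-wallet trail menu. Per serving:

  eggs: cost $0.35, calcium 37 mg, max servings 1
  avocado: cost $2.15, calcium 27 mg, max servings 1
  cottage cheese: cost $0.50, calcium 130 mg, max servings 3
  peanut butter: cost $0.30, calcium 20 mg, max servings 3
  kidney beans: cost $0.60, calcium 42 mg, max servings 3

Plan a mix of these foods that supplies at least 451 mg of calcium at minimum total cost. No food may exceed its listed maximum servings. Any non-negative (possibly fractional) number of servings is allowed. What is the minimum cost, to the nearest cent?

Cost per mg of calcium: cottage cheese $0.0038, eggs $0.0095, kidney beans $0.0143, peanut butter $0.0150, avocado $0.0796.
Take 3 servings of cottage cheese: +390.0 mg calcium for $1.50 (total $1.50, still need 61.0 mg).
Take 1 serving of eggs: +37.0 mg calcium for $0.35 (total $1.85, still need 24.0 mg).
Take 0.5714 servings of kidney beans: +24.0 mg calcium for $0.34 (total $2.19, still need 0.0 mg).
Greedy by cheapest-per-mg is optimal for a single linear constraint, so the minimum cost is $2.19.

$2.19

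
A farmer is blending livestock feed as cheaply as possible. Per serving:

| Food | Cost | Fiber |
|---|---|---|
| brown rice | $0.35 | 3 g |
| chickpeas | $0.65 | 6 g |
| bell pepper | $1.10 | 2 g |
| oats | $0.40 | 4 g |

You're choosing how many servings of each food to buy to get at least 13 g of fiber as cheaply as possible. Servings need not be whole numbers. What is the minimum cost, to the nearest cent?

$1.30

Cost per g of fiber: oats $0.1000, chickpeas $0.1083, brown rice $0.1167, bell pepper $0.5500.
With no serving limits, use only oats: 13 g / 4 g = 3.25 servings × $0.40 = $1.30.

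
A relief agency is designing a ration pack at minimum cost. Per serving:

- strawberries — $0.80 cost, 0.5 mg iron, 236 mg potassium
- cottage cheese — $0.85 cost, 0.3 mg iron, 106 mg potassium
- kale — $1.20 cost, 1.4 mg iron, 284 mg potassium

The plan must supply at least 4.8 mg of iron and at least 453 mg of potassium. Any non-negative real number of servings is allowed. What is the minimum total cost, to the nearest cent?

$4.11

At the optimum either one food covers both requirements or two foods hit both targets exactly; no other combination can be cheaper.
strawberries only: max(4.8/0.5, 453/236) = 9.6 servings → $7.68.
cottage cheese only: max(4.8/0.3, 453/106) = 16 servings → $13.60.
kale only: max(4.8/1.4, 453/284) = 3.429 servings → $4.11.
strawberries + cottage cheese: the both-tight solution has a negative serving — not a feasible corner.
strawberries + kale: intersection lies outside the first quadrant.
cottage cheese + kale with both targets exact would need a negative amount; discard.
Cheapest feasible corner: $4.11.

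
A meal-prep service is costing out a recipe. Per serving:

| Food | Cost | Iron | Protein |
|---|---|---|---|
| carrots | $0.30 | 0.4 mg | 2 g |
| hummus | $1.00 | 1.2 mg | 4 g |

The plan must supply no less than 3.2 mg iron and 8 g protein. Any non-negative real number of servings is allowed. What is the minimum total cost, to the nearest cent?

With two linear requirements the optimum uses one or two foods; enumerate the corners.
carrots only: max(3.2/0.4, 8/2) = 8 servings → $2.40.
hummus only: max(3.2/1.2, 8/4) = 2.667 servings → $2.67.
carrots + hummus: intersection lies outside the first quadrant.
Cheapest feasible corner: $2.40.

$2.40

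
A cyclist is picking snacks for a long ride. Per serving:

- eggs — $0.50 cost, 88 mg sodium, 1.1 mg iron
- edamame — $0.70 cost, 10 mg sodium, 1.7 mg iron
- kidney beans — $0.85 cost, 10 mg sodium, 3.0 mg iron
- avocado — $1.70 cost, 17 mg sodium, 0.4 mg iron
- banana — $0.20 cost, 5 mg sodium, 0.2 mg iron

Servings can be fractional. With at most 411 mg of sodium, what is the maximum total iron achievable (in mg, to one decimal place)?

123.3 mg

Iron per mg sodium: kidney beans 0.3, edamame 0.17, banana 0.04, avocado 0.02353, eggs 0.0125.
With no serving limits, spend the whole sodium allowance on kidney beans: 411 mg / 10 mg × 3.0 mg = 123.3 mg.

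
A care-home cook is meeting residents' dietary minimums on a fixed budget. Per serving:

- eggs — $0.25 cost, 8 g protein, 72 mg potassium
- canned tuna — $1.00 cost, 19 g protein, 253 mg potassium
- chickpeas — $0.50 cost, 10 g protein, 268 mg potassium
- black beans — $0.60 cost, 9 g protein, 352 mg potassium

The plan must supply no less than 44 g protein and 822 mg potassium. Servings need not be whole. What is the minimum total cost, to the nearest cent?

eggs only: max(44/8, 822/72) = 11.42 servings → $2.85.
canned tuna only: max(44/19, 822/253) = 3.249 servings → $3.25.
chickpeas only: max(44/10, 822/268) = 4.4 servings → $2.20.
black beans only: max(44/9, 822/352) = 4.889 servings → $2.93.
eggs + canned tuna: the both-tight solution has a negative serving — not a feasible corner.
eggs + chickpeas with both tight: 2.508 servings and 2.393 servings → $1.82.
eggs + black beans with both tight: 3.732 servings and 1.572 servings → $1.88.
canned tuna + chickpeas with both tight: 1.394 servings and 1.751 servings → $2.27.
canned tuna + black beans with both tight: 1.834 servings and 1.017 servings → $2.44.
chickpeas + black beans: intersection lies outside the first quadrant.
So the least-cost plan costs $1.82.

$1.82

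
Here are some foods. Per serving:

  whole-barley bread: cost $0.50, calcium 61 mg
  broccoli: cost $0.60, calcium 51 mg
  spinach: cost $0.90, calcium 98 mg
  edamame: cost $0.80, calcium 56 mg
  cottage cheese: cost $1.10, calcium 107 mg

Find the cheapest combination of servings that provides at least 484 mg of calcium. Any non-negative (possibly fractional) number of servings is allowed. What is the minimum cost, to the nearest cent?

$3.97

Cost per mg of calcium: whole-barley bread $0.0082, spinach $0.0092, cottage cheese $0.0103, broccoli $0.0118, edamame $0.0143.
With no serving limits, use only whole-barley bread: 484 mg / 61 mg = 7.934 servings × $0.50 = $3.97.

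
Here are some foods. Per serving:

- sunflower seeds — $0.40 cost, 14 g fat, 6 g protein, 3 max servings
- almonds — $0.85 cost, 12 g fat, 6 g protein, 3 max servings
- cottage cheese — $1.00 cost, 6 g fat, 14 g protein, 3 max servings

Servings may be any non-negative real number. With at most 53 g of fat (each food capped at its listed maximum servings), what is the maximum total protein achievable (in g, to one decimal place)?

59.5 g

Protein per g fat: cottage cheese 2.333, almonds 0.5, sunflower seeds 0.4286.
Take 3 servings of cottage cheese: uses 18 g fat, +42.0 g protein (running total 42.0 g).
Take 2.917 servings of almonds: uses 35 g fat, +17.5 g protein (running total 59.5 g).
Greedy by best ratio exhausts the fat allowance optimally: 59.5 g.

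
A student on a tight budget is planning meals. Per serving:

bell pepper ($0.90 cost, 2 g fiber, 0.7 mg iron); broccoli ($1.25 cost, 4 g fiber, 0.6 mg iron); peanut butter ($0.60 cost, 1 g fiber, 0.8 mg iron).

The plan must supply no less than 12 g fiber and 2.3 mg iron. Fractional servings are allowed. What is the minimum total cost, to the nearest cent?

An LP optimum is at a vertex; with two nutrient constraints at most two foods are used. Check each candidate.
bell pepper only: max(12/2, 2.3/0.7) = 6 servings → $5.40.
broccoli only: max(12/4, 2.3/0.6) = 3.833 servings → $4.79.
peanut butter only: max(12/1, 2.3/0.8) = 12 servings → $7.20.
bell pepper + broccoli with both tight: 1.25 servings and 2.375 servings → $4.09.
bell pepper + peanut butter: the both-tight solution has a negative serving — not a feasible corner.
broccoli + peanut butter with both tight: 2.808 servings and 0.7692 servings → $3.97.
The minimum over all feasible corners is $3.97.

$3.97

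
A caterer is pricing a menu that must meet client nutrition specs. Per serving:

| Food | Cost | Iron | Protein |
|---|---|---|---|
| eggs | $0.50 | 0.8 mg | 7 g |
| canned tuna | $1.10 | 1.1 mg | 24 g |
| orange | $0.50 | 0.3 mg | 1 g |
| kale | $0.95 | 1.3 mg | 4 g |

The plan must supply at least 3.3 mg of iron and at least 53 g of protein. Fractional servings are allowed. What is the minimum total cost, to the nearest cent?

$2.75

For a min-cost LP with two ≥-constraints, a basic feasible solution has at most two positive variables.
eggs only: max(3.3/0.8, 53/7) = 7.571 servings → $3.79.
canned tuna only: max(3.3/1.1, 53/24) = 3 servings → $3.30.
orange only: max(3.3/0.3, 53/1) = 53 servings → $26.50.
kale only: max(3.3/1.3, 53/4) = 13.25 servings → $12.59.
eggs + canned tuna with both tight: 1.817 servings and 1.678 servings → $2.75.
eggs + orange with both targets exact would need a negative amount; discard.
eggs + kale with both targets exact would need a negative amount; discard.
canned tuna + orange with both tight: 2.066 servings and 3.426 servings → $3.99.
canned tuna + kale with both tight: 2.078 servings and 0.7799 servings → $3.03.
orange + kale: intersection lies outside the first quadrant.
So the least-cost plan costs $2.75.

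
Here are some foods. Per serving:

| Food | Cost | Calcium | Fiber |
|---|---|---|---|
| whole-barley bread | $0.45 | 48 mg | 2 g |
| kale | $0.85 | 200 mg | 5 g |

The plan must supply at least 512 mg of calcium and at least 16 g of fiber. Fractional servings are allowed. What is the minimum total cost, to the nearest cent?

At the optimum either one food covers both requirements or two foods hit both targets exactly; no other combination can be cheaper.
whole-barley bread only: max(512/48, 16/2) = 10.67 servings → $4.80.
kale only: max(512/200, 16/5) = 3.2 servings → $2.72.
whole-barley bread + kale with both tight: 4 servings and 1.6 servings → $3.16.
So the least-cost plan costs $2.72.

$2.72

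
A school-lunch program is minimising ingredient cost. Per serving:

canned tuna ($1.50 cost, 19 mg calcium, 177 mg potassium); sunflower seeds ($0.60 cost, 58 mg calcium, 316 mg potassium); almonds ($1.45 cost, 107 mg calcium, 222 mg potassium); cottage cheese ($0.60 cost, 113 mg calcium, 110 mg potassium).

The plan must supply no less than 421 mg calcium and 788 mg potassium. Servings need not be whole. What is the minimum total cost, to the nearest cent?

canned tuna only: max(421/19, 788/177) = 22.16 servings → $33.24.
sunflower seeds only: max(421/58, 788/316) = 7.259 servings → $4.36.
almonds only: max(421/107, 788/222) = 3.935 servings → $5.71.
cottage cheese only: max(421/113, 788/110) = 7.164 servings → $4.30.
canned tuna + sunflower seeds: intersection lies outside the first quadrant.
canned tuna + almonds with both targets exact would need a negative amount; discard.
canned tuna + cottage cheese with both tight: 2.386 servings and 3.324 servings → $5.57.
sunflower seeds + almonds: intersection lies outside the first quadrant.
sunflower seeds + cottage cheese with both tight: 1.457 servings and 2.978 servings → $2.66.
almonds + cottage cheese with both tight: 3.209 servings and 0.6868 servings → $5.07.
The minimum over all feasible corners is $2.66.

$2.66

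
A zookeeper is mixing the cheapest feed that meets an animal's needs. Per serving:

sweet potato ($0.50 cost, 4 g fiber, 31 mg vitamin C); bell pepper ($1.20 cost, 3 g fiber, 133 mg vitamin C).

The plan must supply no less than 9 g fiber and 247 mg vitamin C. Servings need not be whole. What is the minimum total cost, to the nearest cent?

$2.46

With two linear requirements the optimum uses one or two foods; enumerate the corners.
sweet potato only: max(9/4, 247/31) = 7.968 servings → $3.98.
bell pepper only: max(9/3, 247/133) = 3 servings → $3.60.
sweet potato + bell pepper with both tight: 1.039 servings and 1.615 servings → $2.46.
Cheapest feasible corner: $2.46.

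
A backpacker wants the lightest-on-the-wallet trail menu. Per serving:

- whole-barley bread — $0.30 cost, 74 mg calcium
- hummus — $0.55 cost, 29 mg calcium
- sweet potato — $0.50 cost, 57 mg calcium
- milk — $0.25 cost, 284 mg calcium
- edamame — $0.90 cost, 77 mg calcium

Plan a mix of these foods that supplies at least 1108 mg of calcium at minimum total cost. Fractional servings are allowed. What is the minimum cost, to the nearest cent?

Cost per mg of calcium: milk $0.0009, whole-barley bread $0.0041, sweet potato $0.0088, edamame $0.0117, hummus $0.0190.
With no serving limits, use only milk: 1108 mg / 284 mg = 3.901 servings × $0.25 = $0.98.

$0.98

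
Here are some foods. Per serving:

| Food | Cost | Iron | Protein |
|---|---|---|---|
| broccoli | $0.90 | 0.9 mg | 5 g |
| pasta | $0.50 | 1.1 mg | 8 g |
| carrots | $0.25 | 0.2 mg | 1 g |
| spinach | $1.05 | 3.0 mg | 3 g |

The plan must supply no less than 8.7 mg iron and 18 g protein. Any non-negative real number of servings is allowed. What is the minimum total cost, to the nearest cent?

Compare the cost at each extreme point of the feasible region.
broccoli only: max(8.7/0.9, 18/5) = 9.667 servings → $8.70.
pasta only: max(8.7/1.1, 18/8) = 7.909 servings → $3.95.
carrots only: max(8.7/0.2, 18/1) = 43.5 servings → $10.88.
spinach only: max(8.7/3.0, 18/3) = 6 servings → $6.30.
broccoli + pasta: the both-tight solution has a negative serving — not a feasible corner.
broccoli + carrots with both targets exact would need a negative amount; discard.
broccoli + spinach with both tight: 2.268 servings and 2.22 servings → $4.37.
pasta + carrots: intersection lies outside the first quadrant.
pasta + spinach with both tight: 1.348 servings and 2.406 servings → $3.20.
carrots + spinach with both tight: 11.62 servings and 2.125 servings → $5.14.
The minimum over all feasible corners is $3.20.

$3.20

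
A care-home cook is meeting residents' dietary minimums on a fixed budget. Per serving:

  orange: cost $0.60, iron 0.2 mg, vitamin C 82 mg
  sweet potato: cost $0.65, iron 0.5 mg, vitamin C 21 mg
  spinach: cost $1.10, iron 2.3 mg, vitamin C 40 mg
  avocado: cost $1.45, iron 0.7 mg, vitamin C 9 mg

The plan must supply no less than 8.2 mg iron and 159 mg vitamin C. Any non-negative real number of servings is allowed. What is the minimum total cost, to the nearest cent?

Two binding constraints pin down two serving amounts, so the optimal mix uses at most two foods. The candidates are each food alone (scaled to the tighter of iron/vitamin C) and each pair with both constraints tight.
orange only: max(8.2/0.2, 159/82) = 41 servings → $24.60.
sweet potato only: max(8.2/0.5, 159/21) = 16.4 servings → $10.66.
spinach only: max(8.2/2.3, 159/40) = 3.975 servings → $4.37.
avocado only: max(8.2/0.7, 159/9) = 17.67 servings → $25.62.
orange + sweet potato: the both-tight solution has a negative serving — not a feasible corner.
orange + spinach with both tight: 0.2087 servings and 3.547 servings → $4.03.
orange + avocado with both tight: 0.6745 servings and 11.52 servings → $17.11.
sweet potato + spinach with both tight: 1.332 servings and 3.276 servings → $4.47.
sweet potato + avocado with both tight: 3.676 servings and 9.088 servings → $15.57.
spinach + avocado: intersection lies outside the first quadrant.
The minimum over all feasible corners is $4.03.

$4.03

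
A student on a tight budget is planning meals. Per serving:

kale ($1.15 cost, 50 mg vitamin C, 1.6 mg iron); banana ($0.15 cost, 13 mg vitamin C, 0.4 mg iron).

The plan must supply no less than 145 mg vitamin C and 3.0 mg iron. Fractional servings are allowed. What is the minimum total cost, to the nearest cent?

The cheapest plan sits at a corner of the feasible region — with two constraints it uses at most two foods.
kale only: max(145/50, 3.0/1.6) = 2.9 servings → $3.33.
banana only: max(145/13, 3.0/0.4) = 11.15 servings → $1.67.
kale + banana: intersection lies outside the first quadrant.
Cheapest feasible corner: $1.67.

$1.67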